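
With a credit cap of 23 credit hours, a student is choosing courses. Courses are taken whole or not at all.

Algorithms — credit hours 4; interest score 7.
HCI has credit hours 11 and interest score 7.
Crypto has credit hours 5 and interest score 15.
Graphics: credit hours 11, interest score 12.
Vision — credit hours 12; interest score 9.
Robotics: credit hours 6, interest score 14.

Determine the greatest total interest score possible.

41

Take Crypto, Graphics, and Robotics: credit hours 5 + 11 + 6 = 22 ≤ 23, interest score 15 + 12 + 14 = 41.
No other feasible combination does better.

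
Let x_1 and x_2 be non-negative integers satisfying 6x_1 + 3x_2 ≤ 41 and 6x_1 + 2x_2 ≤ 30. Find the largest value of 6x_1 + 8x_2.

Relaxing integrality, the LP optimum is 109.33 at (x_1,x_2) = (0, 13.7), which is not an integer point.
(x_1,x_2)=(0,13): 6·0+3·13=39≤41, 6·0+2·13=26≤30, objective 104.
(x_1,x_2)=(0,12): 6·0+3·12=36≤41, 6·0+2·12=24≤30, objective 96.
The best lattice point is (0,13), giving 104.

104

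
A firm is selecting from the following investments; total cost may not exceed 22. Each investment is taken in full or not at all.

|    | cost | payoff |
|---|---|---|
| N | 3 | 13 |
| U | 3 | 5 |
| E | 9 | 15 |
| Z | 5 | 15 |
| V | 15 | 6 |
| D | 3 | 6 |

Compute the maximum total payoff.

49

Allowing fractional choices, the relaxed optimum would be about 52.3, but investments are indivisible.
N + E + Z + D: cost 3 + 9 + 5 + 3 = 20 ≤ 22, payoff 13 + 15 + 15 + 6 = 49.
N + E + Z: cost 3 + 9 + 5 = 17 ≤ 22, payoff 13 + 15 + 15 = 43.
N + U + E + Z: cost 3 + 3 + 9 + 5 = 20 ≤ 22, payoff 13 + 5 + 15 + 15 = 48.
Best is N, E, Z, and D with total payoff 49.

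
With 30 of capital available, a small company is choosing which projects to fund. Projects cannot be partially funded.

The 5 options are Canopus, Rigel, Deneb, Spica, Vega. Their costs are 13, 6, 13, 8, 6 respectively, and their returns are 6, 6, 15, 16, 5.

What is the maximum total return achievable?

37

This is a 0-1 knapsack instance.
Rigel + Deneb + Spica: cost 6 + 13 + 8 = 27 ≤ 30, return 6 + 15 + 16 = 37.
Deneb + Spica: cost 13 + 8 = 21 ≤ 30, return 15 + 16 = 31.
Deneb + Spica + Vega: cost 13 + 8 + 6 = 27 ≤ 30, return 15 + 16 + 5 = 36.
Best is Rigel, Deneb, and Spica with total return 37.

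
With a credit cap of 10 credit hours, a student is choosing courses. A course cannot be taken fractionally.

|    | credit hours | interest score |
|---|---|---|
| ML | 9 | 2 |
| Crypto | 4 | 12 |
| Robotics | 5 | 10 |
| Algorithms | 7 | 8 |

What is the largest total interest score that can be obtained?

Take Crypto and Robotics: credit hours 4 + 5 = 9 ≤ 10, interest score 12 + 10 = 22.
No other feasible combination does better.

22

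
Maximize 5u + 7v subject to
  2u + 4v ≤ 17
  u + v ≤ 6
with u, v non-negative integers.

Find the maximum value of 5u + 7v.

Relaxing integrality, the LP optimum is 35.00 at (u,v) = (3.5, 2.5), which is not an integer point.
(u,v)=(4,2): 2·4+4·2=16≤17, 1·4+1·2=6≤6, objective 34.
(u,v)=(5,1): 2·5+4·1=14≤17, 1·5+1·1=6≤6, objective 32.
(u,v)=(2,3): 2·2+4·3=16≤17, 1·2+1·3=5≤6, objective 31.
Maximum is 34 at (u,v)=(4,2).

34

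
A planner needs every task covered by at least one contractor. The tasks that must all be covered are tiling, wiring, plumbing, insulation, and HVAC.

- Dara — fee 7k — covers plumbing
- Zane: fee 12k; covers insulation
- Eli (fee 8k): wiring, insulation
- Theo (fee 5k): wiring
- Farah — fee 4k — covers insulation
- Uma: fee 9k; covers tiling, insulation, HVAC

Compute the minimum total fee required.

21

Choose Dara, Theo, and Uma: together they cover tiling, wiring, plumbing, insulation, HVAC — every task.
Total fee: 7 + 5 + 9 = 21.
No cover costs less than 21.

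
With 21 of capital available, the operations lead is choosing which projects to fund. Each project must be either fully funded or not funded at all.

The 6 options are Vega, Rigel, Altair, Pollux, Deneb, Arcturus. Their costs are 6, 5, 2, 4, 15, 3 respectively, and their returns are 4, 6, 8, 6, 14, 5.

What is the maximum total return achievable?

29

This is a 0-1 knapsack instance.
Allowing fractional choices, the relaxed optimum would be about 31.5, but projects are indivisible.
Altair + Deneb + Arcturus: cost 2 + 15 + 3 = 20 ≤ 21, return 8 + 14 + 5 = 27.
Altair + Pollux + Deneb: cost 2 + 4 + 15 = 21 ≤ 21, return 8 + 6 + 14 = 28.
Vega + Rigel + Altair + Pollux + Arcturus: cost 6 + 5 + 2 + 4 + 3 = 20 ≤ 21, return 4 + 6 + 8 + 6 + 5 = 29.
Best is Vega, Rigel, Altair, Pollux, and Arcturus with total return 29.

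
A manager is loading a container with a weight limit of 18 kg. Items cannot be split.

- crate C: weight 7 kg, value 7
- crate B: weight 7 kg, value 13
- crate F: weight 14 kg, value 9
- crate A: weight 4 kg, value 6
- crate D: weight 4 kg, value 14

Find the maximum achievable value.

Allowing fractional choices, the relaxed optimum would be about 36.0, but items are indivisible.
crate B + crate A + crate D: weight 7 + 4 + 4 = 15 ≤ 18, value 13 + 6 + 14 = 33.
crate C + crate B + crate D: weight 7 + 7 + 4 = 18 ≤ 18, value 7 + 13 + 14 = 34.
Best is crate C, crate B, and crate D with total value 34.

34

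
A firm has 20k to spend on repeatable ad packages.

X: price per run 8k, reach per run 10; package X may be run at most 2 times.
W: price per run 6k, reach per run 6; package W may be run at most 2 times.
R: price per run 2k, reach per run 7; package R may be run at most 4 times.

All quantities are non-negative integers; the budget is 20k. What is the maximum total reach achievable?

Take 2×W and 4×R: price 20 ≤ 20, reach 2·6 + 4·7 = 40.
R has the best ratio (7/2) and is taken to its limit of 4; remaining capacity is filled optimally with the others.

40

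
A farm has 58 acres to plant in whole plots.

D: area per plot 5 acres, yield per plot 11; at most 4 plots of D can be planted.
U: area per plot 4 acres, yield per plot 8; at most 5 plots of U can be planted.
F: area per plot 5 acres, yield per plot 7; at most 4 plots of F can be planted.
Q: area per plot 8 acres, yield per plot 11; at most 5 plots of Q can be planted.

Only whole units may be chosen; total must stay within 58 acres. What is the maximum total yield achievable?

D has the best ratio (11/5); taking only D gives at most 4×11 = 44 (stopped by the supply cap of 4).
Mixing does better — 4×D, 5×U, 2×F, and 1×Q: area 58 ≤ 58, yield 4·11 + 5·8 + 2·7 + 1·11 = 109.

109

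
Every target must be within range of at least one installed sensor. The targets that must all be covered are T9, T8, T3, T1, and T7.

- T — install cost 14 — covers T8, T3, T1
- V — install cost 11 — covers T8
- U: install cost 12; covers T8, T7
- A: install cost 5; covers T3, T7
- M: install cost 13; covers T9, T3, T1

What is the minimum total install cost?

The greedy cost-per-new-target heuristic would pick A, M, and V for 29, but a cheaper cover exists.
Choose U and M: together they cover T9, T8, T3, T1, T7 — every target.
Total install cost: 12 + 13 = 25.
No cover costs less than 25.

25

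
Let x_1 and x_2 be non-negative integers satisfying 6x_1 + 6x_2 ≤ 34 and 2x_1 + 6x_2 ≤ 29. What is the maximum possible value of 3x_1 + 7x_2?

31

(x_1,x_2)=(1,4) is feasible, giving 31.
(x_1,x_2)=(0,4) is feasible, giving 28.
(x_1,x_2)=(2,3) is feasible, giving 27.
Maximum is 31 at (x_1,x_2)=(1,4).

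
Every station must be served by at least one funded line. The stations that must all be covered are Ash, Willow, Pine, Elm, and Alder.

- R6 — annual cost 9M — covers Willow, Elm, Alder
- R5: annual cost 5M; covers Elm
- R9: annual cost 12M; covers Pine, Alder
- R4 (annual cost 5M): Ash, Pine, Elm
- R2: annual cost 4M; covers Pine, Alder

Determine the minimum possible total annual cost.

14

The greedy cost-per-new-station heuristic would pick R4, R2, and R6 for 18, but a cheaper cover exists.
Choose R6 and R4: together they cover Ash, Willow, Pine, Elm, Alder — every station.
Total annual cost: 9 + 5 = 14.
No cover costs less than 14.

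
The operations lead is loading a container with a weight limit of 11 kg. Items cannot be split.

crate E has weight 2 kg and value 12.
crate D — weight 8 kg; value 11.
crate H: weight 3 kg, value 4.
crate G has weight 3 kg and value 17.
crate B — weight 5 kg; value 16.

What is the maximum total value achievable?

crate H + crate G + crate B: weight 3 + 3 + 5 = 11 ≤ 11, value 4 + 17 + 16 = 37.
crate E + crate G + crate B: weight 2 + 3 + 5 = 10 ≤ 11, value 12 + 17 + 16 = 45.
Best is crate E, crate G, and crate B with total value 45.

45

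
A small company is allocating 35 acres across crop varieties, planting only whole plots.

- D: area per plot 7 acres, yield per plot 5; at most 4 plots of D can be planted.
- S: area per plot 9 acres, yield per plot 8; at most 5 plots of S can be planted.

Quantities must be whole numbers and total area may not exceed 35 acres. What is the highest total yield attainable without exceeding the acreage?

29

S has the best ratio (8/9); taking only S gives at most 3×8 = 24 (stopped by the area limit).
Mixing does better — 1×D and 3×S: area 34 ≤ 35, yield 1·5 + 3·8 = 29.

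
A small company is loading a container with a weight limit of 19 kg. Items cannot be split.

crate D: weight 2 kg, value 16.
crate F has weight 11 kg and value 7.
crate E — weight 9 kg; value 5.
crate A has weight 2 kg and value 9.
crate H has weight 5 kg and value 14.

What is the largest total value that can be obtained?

44

Treat it as a binary knapsack problem.
Allowing fractional choices, the relaxed optimum would be about 45.4, but items are indivisible.
crate D + crate A + crate H: weight 2 + 2 + 5 = 9 ≤ 19, value 16 + 9 + 14 = 39.
crate D + crate E + crate A + crate H: weight 2 + 9 + 2 + 5 = 18 ≤ 19, value 16 + 5 + 9 + 14 = 44.
Best is crate D, crate E, crate A, and crate H with total value 44.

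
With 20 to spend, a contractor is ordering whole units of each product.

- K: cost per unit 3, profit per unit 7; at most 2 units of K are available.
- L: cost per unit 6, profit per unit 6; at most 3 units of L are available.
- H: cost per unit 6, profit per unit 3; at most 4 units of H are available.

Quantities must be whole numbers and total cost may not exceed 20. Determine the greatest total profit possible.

2×K and 2×L: cost 18 ≤ 20, profit 2·7 + 2·6 = 26.
2×K, 1×L, and 1×H: cost 18 ≤ 20, profit 2·7 + 1·6 + 1·3 = 23.
Best is 26.

26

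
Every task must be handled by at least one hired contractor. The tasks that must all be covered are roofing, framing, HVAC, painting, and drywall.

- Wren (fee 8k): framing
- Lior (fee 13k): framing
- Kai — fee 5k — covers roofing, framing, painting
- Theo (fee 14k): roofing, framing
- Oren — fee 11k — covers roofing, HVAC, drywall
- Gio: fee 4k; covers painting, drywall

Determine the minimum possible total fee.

16

The greedy cost-per-new-task heuristic would pick Kai, Gio, and Oren for 20, but a cheaper cover exists.
Choose Kai and Oren: together they cover roofing, framing, HVAC, painting, drywall — every task.
Total fee: 5 + 11 = 16.
No cover costs less than 16.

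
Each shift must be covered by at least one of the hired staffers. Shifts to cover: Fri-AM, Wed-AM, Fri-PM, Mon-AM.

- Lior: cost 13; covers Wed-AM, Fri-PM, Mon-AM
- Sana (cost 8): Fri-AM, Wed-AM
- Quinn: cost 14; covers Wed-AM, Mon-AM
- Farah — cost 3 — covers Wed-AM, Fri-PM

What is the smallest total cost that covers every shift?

21

Choose Lior and Sana: together they cover Fri-AM, Wed-AM, Fri-PM, Mon-AM — every shift.
Total cost: 13 + 8 = 21.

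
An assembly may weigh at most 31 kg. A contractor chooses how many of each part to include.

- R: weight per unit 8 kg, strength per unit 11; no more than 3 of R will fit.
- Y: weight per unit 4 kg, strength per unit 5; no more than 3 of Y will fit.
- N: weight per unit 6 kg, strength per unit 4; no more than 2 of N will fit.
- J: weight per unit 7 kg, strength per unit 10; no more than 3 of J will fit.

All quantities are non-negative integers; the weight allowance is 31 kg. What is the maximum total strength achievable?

2×R and 2×J: weight 30 ≤ 31, strength 2·11 + 2·10 = 42.
3×R and 1×J: weight 31 ≤ 31, strength 3·11 + 1·10 = 43.
Best is 43.

43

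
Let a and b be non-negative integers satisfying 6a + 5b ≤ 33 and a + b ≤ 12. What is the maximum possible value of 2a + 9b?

54

Relaxing integrality, the LP optimum is 59.40 at (a,b) = (0, 6.6), which is not an integer point.
(a,b)=(0,6): 6·0+5·6=30≤33, 1·0+1·6=6≤12, objective 54.
(a,b)=(1,5): 6·1+5·5=31≤33, 1·1+1·5=6≤12, objective 47.
The best lattice point is (0,6), giving 54.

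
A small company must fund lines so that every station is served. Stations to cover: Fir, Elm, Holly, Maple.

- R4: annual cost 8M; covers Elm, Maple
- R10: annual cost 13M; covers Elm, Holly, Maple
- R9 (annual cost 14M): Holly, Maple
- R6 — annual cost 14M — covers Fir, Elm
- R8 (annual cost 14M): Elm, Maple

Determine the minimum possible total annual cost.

27

Choose R10 and R6: together they cover Fir, Elm, Holly, Maple — every station.
Total annual cost: 13 + 14 = 27.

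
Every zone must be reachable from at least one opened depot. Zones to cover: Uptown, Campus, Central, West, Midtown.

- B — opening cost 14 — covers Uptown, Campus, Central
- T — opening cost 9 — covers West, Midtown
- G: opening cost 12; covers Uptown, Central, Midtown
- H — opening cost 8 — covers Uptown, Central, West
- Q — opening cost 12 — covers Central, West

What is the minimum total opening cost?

The greedy cost-per-new-zone heuristic would pick H, T, and B for 31, but a cheaper cover exists.
Choose B and T: together they cover Uptown, Campus, Central, West, Midtown — every zone.
Total opening cost: 14 + 9 = 23.
No cover costs less than 23.

23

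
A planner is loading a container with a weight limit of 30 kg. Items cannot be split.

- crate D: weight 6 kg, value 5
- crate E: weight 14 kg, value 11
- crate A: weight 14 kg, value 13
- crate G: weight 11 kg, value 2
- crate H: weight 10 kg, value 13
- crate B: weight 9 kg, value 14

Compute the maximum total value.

Allowing fractional choices, the relaxed optimum would be about 37.2, but items are indivisible.
crate D + crate H + crate B: weight 6 + 10 + 9 = 25 ≤ 30, value 5 + 13 + 14 = 32.
crate D + crate A + crate B: weight 6 + 14 + 9 = 29 ≤ 30, value 5 + 13 + 14 = 32.
The maximum value is 32; one optimal choice is crate D, crate H, and crate B.

32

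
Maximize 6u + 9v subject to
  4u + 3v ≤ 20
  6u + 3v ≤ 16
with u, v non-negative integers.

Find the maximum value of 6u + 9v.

45

(u,v)=(0,5): 4·0+3·5=15≤20, 6·0+3·5=15≤16, objective 45.
(u,v)=(0,4): 4·0+3·4=12≤20, 6·0+3·4=12≤16, objective 36.
Maximum is 45 at (u,v)=(0,5).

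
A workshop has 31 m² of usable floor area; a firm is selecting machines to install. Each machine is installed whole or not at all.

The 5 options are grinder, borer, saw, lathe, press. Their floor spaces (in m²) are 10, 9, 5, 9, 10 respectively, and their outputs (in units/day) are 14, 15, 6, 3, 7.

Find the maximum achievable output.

36

grinder + borer + press: floor space 10 + 9 + 10 = 29 ≤ 31, output 14 + 15 + 7 = 36.
grinder + borer + saw: floor space 10 + 9 + 5 = 24 ≤ 31, output 14 + 15 + 6 = 35.
Best is grinder, borer, and press with total output 36.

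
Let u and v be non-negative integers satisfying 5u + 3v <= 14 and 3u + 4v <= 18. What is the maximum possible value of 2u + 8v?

(u,v)=(0,4): 5·0+3·4=12≤14, 3·0+4·4=16≤18, objective 32.
(u,v)=(1,3): 5·1+3·3=14≤14, 3·1+4·3=15≤18, objective 26.
The best lattice point is (0,4), giving 32.

32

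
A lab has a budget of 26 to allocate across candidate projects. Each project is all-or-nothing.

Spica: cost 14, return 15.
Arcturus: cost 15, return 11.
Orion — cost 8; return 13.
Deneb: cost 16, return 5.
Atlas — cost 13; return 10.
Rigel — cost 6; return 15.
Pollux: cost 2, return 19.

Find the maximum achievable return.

49

Spica + Rigel + Pollux: cost 14 + 6 + 2 = 22 ≤ 26, return 15 + 15 + 19 = 49.
Orion + Rigel + Pollux: cost 8 + 6 + 2 = 16 ≤ 26, return 13 + 15 + 19 = 47.
Best is Spica, Rigel, and Pollux with total return 49.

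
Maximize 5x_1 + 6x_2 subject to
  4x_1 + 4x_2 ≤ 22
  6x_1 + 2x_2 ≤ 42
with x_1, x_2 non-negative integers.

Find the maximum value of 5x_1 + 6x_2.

(x_1,x_2)=(0,5) is feasible, giving 30.
(x_1,x_2)=(1,4) is feasible, giving 29.
(x_1,x_2)=(0,4) is feasible, giving 24.
Maximum is 30 at (x_1,x_2)=(0,5).

30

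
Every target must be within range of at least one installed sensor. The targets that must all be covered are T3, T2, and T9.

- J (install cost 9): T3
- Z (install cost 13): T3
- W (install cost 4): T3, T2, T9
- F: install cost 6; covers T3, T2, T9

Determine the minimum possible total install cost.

4

W alone covers T3, T2, T9 — every target.
Total install cost: 4.
No cover costs less than 4.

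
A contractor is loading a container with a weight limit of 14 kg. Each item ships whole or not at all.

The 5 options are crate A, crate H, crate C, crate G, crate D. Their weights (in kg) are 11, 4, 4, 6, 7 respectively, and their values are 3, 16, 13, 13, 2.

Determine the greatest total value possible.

42

crate H + crate G: weight 4 + 6 = 10 ≤ 14, value 16 + 13 = 29.
crate H + crate C + crate G: weight 4 + 4 + 6 = 14 ≤ 14, value 16 + 13 + 13 = 42.
crate H + crate C: weight 4 + 4 = 8 ≤ 14, value 16 + 13 = 29.
Best is crate H, crate C, and crate G with total value 42.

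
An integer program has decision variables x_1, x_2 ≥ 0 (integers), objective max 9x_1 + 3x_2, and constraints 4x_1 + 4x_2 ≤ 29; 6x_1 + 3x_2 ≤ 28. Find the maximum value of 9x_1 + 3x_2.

The continuous relaxation peaks at (4.67, 0) with value 42.00; rounding to a feasible lattice point costs some objective.
(x_1,x_2)=(4,1): 4·4+4·1=20≤29, 6·4+3·1=27≤28, objective 39.
(x_1,x_2)=(4,0): 4·4+4·0=16≤29, 6·4+3·0=24≤28, objective 36.
(x_1,x_2)=(3,2): 4·3+4·2=20≤29, 6·3+3·2=24≤28, objective 33.
(x_1,x_2)=(3,1): 4·3+4·1=16≤29, 6·3+3·1=21≤28, objective 30.
The best lattice point is (4,1), giving 39.

39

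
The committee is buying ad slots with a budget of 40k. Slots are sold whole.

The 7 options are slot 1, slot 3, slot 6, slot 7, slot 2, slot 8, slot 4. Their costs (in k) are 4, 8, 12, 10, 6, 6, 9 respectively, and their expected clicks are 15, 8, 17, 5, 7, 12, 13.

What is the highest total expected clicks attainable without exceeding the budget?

65

Allowing fractional choices, the relaxed optimum would be about 67.0, but ad slots are indivisible.
slot 1 + slot 3 + slot 6 + slot 2 + slot 4: cost 4 + 8 + 12 + 6 + 9 = 39 ≤ 40, expected clicks 15 + 8 + 17 + 7 + 13 = 60.
slot 1 + slot 6 + slot 2 + slot 8 + slot 4: cost 4 + 12 + 6 + 6 + 9 = 37 ≤ 40, expected clicks 15 + 17 + 7 + 12 + 13 = 64.
slot 1 + slot 3 + slot 6 + slot 8 + slot 4: cost 4 + 8 + 12 + 6 + 9 = 39 ≤ 40, expected clicks 15 + 8 + 17 + 12 + 13 = 65.
Best is slot 1, slot 3, slot 6, slot 8, and slot 4 with total expected clicks 65.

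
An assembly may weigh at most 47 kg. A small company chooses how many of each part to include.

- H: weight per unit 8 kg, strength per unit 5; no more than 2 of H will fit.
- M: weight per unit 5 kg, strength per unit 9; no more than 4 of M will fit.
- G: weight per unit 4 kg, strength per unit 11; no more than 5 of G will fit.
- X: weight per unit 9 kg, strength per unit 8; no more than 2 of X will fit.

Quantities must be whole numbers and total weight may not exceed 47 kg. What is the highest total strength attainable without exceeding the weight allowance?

91

4×M and 5×G: weight 40 ≤ 47, strength 4·9 + 5·11 = 91.
3×M, 5×G, and 1×X: weight 44 ≤ 47, strength 3·9 + 5·11 + 1·8 = 90.
Best is 91.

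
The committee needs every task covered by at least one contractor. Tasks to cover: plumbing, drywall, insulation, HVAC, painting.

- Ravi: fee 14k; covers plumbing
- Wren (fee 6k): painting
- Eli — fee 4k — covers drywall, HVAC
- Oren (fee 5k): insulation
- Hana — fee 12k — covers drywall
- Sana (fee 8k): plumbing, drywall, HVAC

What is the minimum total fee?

This is a weighted set-cover instance.
Choose Wren, Oren, and Sana: together they cover plumbing, drywall, insulation, HVAC, painting — every task.
Total fee: 6 + 5 + 8 = 19.

19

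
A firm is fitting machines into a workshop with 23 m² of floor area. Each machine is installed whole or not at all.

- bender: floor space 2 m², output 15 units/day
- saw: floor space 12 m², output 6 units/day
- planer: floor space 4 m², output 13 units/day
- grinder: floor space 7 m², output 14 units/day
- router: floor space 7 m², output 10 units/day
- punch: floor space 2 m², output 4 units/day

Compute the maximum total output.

This is a 0-1 knapsack instance.
bender + planer + grinder + router: floor space 2 + 4 + 7 + 7 = 20 ≤ 23, output 15 + 13 + 14 + 10 = 52.
bender + planer + grinder + punch: floor space 2 + 4 + 7 + 2 = 15 ≤ 23, output 15 + 13 + 14 + 4 = 46.
bender + planer + grinder + router + punch: floor space 2 + 4 + 7 + 7 + 2 = 22 ≤ 23, output 15 + 13 + 14 + 10 + 4 = 56.
Best is bender, planer, grinder, router, and punch with total output 56.

56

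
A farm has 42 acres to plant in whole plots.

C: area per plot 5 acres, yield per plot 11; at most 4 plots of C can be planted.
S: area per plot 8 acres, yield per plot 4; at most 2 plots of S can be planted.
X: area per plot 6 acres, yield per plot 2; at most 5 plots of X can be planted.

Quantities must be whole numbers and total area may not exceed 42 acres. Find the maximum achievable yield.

54

C has the best ratio (11/5); taking only C gives at most 4×11 = 44 (stopped by the supply cap of 4).
Mixing does better — 4×C, 2×S, and 1×X: area 42 ≤ 42, yield 4·11 + 2·4 + 1·2 = 54.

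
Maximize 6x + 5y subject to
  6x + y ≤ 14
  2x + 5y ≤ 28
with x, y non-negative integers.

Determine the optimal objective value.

31

(x,y)=(1,5) is feasible, giving 31.
(x,y)=(1,4) is feasible, giving 26.
(x,y)=(0,5) is feasible, giving 25.
Maximum is 31 at (x,y)=(1,5).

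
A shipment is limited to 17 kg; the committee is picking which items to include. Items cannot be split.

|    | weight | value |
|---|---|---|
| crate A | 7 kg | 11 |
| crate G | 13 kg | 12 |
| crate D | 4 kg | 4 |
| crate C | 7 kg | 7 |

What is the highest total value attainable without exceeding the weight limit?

18

Allowing fractional choices, the relaxed optimum would be about 21.0, but items are indivisible.
crate G + crate D: weight 13 + 4 = 17 ≤ 17, value 12 + 4 = 16.
crate A + crate D: weight 7 + 4 = 11 ≤ 17, value 11 + 4 = 15.
crate A + crate C: weight 7 + 7 = 14 ≤ 17, value 11 + 7 = 18.
Best is crate A and crate C with total value 18.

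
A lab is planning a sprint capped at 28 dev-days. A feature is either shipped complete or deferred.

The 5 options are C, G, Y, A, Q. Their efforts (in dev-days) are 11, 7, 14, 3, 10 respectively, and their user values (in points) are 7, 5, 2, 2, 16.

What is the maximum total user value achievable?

Treat it as a binary knapsack problem.
Take C, G, and Q: effort 11 + 7 + 10 = 28 ≤ 28, user value 7 + 5 + 16 = 28.
No other feasible combination does better.

28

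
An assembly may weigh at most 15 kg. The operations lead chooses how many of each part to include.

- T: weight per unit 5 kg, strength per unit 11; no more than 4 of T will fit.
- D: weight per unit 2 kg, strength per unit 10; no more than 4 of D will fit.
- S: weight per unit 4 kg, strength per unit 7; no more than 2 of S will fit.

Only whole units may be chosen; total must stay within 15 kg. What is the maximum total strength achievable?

51

D has the best ratio (10/2); taking only D gives at most 4×10 = 40 (stopped by the supply cap of 4).
Mixing does better — 1×T and 4×D: weight 13 ≤ 15, strength 1·11 + 4·10 = 51.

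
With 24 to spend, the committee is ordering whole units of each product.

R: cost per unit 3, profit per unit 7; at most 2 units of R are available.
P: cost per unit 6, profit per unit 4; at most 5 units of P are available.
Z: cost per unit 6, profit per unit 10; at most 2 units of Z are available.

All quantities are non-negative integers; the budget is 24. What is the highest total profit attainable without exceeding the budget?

This is a bounded integer knapsack.
R has the best ratio (7/3); taking only R gives at most 2×7 = 14 (stopped by the supply cap of 2).
Mixing does better — 2×R, 1×P, and 2×Z: cost 24 ≤ 24, profit 2·7 + 1·4 + 2·10 = 38.

38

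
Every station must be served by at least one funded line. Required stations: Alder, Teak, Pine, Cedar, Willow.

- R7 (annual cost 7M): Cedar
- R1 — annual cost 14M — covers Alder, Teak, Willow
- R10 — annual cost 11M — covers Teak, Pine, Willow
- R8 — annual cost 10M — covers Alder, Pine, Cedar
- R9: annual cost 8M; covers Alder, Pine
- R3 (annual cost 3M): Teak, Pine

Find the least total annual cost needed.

21

The greedy cost-per-new-station heuristic would pick R3, R8, and R10 for 24, but a cheaper cover exists.
Choose R10 and R8: together they cover Alder, Teak, Pine, Cedar, Willow — every station.
Total annual cost: 11 + 10 = 21.
No cover costs less than 21.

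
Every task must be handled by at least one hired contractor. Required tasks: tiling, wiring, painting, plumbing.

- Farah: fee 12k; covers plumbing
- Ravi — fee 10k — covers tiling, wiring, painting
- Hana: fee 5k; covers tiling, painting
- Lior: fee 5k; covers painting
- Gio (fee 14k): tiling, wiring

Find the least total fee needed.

The greedy cost-per-new-task heuristic would pick Hana, Ravi, and Farah for 27, but a cheaper cover exists.
Choose Farah and Ravi: together they cover tiling, wiring, painting, plumbing — every task.
Total fee: 12 + 10 = 22.
No cover costs less than 22.

22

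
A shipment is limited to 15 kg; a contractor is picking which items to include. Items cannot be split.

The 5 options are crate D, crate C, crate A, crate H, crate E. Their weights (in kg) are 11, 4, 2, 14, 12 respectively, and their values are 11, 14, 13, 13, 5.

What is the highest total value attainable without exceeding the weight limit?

27

Allowing fractional choices, the relaxed optimum would be about 36.0, but items are indivisible.
crate D + crate C: weight 11 + 4 = 15 ≤ 15, value 11 + 14 = 25.
crate C + crate A: weight 4 + 2 = 6 ≤ 15, value 14 + 13 = 27.
crate D + crate A: weight 11 + 2 = 13 ≤ 15, value 11 + 13 = 24.
Best is crate C and crate A with total value 27.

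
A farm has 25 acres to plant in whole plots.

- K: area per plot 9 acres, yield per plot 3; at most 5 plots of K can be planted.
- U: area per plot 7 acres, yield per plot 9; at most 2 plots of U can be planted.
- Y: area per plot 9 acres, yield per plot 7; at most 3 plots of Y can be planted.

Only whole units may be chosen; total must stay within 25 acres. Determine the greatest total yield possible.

25

This is a bounded integer knapsack.
Take 2×U and 1×Y: area 23 ≤ 25, yield 2·9 + 1·7 = 25.
U has the best ratio (9/7) and is taken to its limit of 2; remaining capacity is filled optimally with the others.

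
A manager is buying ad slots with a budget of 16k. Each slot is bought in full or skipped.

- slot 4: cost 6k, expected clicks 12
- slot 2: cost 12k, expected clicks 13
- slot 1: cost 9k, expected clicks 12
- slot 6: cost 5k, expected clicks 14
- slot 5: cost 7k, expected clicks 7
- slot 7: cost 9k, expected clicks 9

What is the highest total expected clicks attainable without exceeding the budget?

Treat it as a binary knapsack problem.
Allowing fractional choices, the relaxed optimum would be about 32.7, but ad slots are indivisible.
slot 4 + slot 1: cost 6 + 9 = 15 ≤ 16, expected clicks 12 + 12 = 24.
slot 4 + slot 6: cost 6 + 5 = 11 ≤ 16, expected clicks 12 + 14 = 26.
slot 1 + slot 6: cost 9 + 5 = 14 ≤ 16, expected clicks 12 + 14 = 26.
The maximum expected clicks is 26; one optimal choice is slot 4 and slot 6.

26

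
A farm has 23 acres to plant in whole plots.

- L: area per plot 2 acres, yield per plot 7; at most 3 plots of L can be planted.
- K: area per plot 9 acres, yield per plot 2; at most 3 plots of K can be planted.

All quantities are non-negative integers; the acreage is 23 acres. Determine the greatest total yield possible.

23

Take 3×L and 1×K: area 15 ≤ 23, yield 3·7 + 1·2 = 23.
L has the best ratio (7/2) and is taken to its limit of 3; remaining capacity is filled optimally with the others.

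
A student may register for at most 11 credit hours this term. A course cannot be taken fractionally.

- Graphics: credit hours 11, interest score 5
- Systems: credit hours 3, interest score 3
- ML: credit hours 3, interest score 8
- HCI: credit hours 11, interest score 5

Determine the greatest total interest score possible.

ML: credit hours 3 ≤ 11, interest score 8.
Systems + ML: credit hours 3 + 3 = 6 ≤ 11, interest score 3 + 8 = 11.
Best is Systems and ML with total interest score 11.

11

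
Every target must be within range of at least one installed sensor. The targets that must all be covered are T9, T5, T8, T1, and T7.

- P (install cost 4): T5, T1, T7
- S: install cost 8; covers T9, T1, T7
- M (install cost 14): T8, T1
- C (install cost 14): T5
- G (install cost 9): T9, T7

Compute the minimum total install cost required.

26

Choose P, S, and M: together they cover T9, T5, T8, T1, T7 — every target.
Total install cost: 4 + 8 + 14 = 26.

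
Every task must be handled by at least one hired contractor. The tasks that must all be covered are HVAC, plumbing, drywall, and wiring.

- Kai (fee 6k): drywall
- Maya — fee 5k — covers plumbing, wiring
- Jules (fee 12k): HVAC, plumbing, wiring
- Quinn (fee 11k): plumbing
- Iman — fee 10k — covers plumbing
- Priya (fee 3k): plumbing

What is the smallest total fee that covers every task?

18

The greedy cost-per-new-task heuristic would pick Maya, Kai, and Jules for 23, but a cheaper cover exists.
Choose Kai and Jules: together they cover HVAC, plumbing, drywall, wiring — every task.
Total fee: 6 + 12 = 18.
No cover costs less than 18.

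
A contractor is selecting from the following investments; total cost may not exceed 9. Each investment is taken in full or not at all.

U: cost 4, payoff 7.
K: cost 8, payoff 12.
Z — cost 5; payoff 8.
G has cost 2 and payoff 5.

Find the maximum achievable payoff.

15

Take U and Z: cost 4 + 5 = 9 ≤ 9, payoff 7 + 8 = 15.
No other feasible combination does better.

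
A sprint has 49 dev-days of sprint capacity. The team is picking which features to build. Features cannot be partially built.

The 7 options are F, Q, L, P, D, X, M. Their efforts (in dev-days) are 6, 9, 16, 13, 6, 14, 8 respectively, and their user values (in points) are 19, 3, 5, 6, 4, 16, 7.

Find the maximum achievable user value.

52

Allowing fractional choices, the relaxed optimum would be about 52.7, but features are indivisible.
F + Q + D + X + M: effort 6 + 9 + 6 + 14 + 8 = 43 ≤ 49, user value 19 + 3 + 4 + 16 + 7 = 49.
F + P + D + X + M: effort 6 + 13 + 6 + 14 + 8 = 47 ≤ 49, user value 19 + 6 + 4 + 16 + 7 = 52.
F + P + X + M: effort 6 + 13 + 14 + 8 = 41 ≤ 49, user value 19 + 6 + 16 + 7 = 48.
Best is F, P, D, X, and M with total user value 52.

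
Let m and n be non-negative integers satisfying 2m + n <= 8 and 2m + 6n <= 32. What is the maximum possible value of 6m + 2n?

(m,n)=(4,0): 2·4+1·0=8≤8, 2·4+6·0=8≤32, objective 24.
(m,n)=(3,1): 2·3+1·1=7≤8, 2·3+6·1=12≤32, objective 20.
(m,n)=(3,0): 2·3+1·0=6≤8, 2·3+6·0=6≤32, objective 18.
The best lattice point is (4,0), giving 24.

24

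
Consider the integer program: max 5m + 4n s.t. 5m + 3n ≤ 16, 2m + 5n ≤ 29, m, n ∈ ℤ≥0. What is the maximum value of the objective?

20

The continuous relaxation peaks at (0, 5.33) with value 21.33; rounding to a feasible lattice point costs some objective.
(m,n)=(0,5) is feasible, giving 20.
(m,n)=(0,4) is feasible, giving 16.
Maximum is 20 at (m,n)=(0,5).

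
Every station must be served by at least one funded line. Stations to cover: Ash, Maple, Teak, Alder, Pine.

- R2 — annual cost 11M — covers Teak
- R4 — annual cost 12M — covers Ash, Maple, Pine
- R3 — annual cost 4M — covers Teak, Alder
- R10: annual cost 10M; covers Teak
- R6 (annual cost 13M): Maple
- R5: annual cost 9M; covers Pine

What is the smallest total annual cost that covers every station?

Choose R4 and R3: together they cover Ash, Maple, Teak, Alder, Pine — every station.
Total annual cost: 12 + 4 = 16.
No cover costs less than 16.

16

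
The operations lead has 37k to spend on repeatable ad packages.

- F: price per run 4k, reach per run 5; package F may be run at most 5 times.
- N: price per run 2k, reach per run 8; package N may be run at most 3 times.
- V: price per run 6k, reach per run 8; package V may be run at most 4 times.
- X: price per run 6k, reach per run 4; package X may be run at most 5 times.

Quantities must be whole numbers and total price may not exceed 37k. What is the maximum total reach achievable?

63

N has the best ratio (8/2); taking only N gives at most 3×8 = 24 (stopped by the supply cap of 3).
Mixing does better — 3×F, 3×N, and 3×V: price 36 ≤ 37, reach 3·5 + 3·8 + 3·8 = 63.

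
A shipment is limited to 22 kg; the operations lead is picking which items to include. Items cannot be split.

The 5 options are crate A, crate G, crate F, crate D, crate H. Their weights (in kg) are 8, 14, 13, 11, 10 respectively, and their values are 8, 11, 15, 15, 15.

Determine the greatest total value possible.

30

This is an integer program with binary decision variables.
Allowing fractional choices, the relaxed optimum would be about 31.2, but items are indivisible.
crate A + crate D: weight 8 + 11 = 19 ≤ 22, value 8 + 15 = 23.
crate D + crate H: weight 11 + 10 = 21 ≤ 22, value 15 + 15 = 30.
crate A + crate H: weight 8 + 10 = 18 ≤ 22, value 8 + 15 = 23.
Best is crate D and crate H with total value 30.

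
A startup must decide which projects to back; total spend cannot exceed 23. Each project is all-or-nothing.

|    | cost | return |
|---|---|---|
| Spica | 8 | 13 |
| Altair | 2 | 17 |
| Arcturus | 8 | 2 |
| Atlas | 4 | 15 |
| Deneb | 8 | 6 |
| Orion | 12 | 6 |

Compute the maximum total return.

Treat it as a binary knapsack problem.
Spica + Altair + Atlas: cost 8 + 2 + 4 = 14 ≤ 23, return 13 + 17 + 15 = 45.
Spica + Altair + Atlas + Deneb: cost 8 + 2 + 4 + 8 = 22 ≤ 23, return 13 + 17 + 15 + 6 = 51.
Spica + Altair + Arcturus + Atlas: cost 8 + 2 + 8 + 4 = 22 ≤ 23, return 13 + 17 + 2 + 15 = 47.
Best is Spica, Altair, Atlas, and Deneb with total return 51.

51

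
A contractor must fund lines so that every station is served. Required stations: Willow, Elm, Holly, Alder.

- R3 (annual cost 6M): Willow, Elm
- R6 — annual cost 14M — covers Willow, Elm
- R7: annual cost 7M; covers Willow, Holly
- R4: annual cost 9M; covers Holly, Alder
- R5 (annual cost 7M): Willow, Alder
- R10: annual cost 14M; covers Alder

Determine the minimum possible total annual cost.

Choose R3 and R4: together they cover Willow, Elm, Holly, Alder — every station.
Total annual cost: 6 + 9 = 15.
No cover costs less than 15.

15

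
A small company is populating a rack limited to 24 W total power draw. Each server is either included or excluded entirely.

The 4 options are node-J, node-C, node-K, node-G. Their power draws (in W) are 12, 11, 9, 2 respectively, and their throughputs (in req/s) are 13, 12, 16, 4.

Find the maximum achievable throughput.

Allowing fractional choices, the relaxed optimum would be about 34.2, but servers are indivisible.
node-J + node-K + node-G: power draw 12 + 9 + 2 = 23 ≤ 24, throughput 13 + 16 + 4 = 33.
node-C + node-K + node-G: power draw 11 + 9 + 2 = 22 ≤ 24, throughput 12 + 16 + 4 = 32.
node-J + node-K: power draw 12 + 9 = 21 ≤ 24, throughput 13 + 16 = 29.
Best is node-J, node-K, and node-G with total throughput 33.

33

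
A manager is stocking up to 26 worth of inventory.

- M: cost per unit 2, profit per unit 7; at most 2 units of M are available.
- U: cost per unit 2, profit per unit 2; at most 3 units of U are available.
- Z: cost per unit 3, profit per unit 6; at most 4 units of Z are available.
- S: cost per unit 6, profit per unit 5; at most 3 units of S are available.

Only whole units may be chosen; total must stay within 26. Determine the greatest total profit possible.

M has the best ratio (7/2); taking only M gives at most 2×7 = 14 (stopped by the supply cap of 2).
Mixing does better — 2×M, 2×U, 4×Z, and 1×S: cost 26 ≤ 26, profit 2·7 + 2·2 + 4·6 + 1·5 = 47.

47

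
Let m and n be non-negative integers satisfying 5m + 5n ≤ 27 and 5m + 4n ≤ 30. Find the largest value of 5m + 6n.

(m,n)=(0,5) is feasible, giving 30.
(m,n)=(1,4) is feasible, giving 29.
Maximum is 30 at (m,n)=(0,5).

30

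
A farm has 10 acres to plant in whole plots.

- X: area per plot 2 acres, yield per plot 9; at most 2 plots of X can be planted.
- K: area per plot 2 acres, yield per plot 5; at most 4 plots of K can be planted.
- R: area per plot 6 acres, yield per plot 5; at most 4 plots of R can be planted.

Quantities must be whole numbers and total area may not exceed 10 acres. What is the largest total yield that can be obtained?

33

X has the best ratio (9/2); taking only X gives at most 2×9 = 18 (stopped by the supply cap of 2).
Mixing does better — 2×X and 3×K: area 10 ≤ 10, yield 2·9 + 3·5 = 33.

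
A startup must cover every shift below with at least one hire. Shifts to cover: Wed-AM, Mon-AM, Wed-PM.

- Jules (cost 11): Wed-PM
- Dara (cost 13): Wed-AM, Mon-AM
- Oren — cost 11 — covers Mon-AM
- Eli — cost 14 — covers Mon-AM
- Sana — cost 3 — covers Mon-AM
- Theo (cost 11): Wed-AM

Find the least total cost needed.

This is a weighted set-cover instance.
The greedy cost-per-new-shift heuristic would pick Sana, Jules, and Theo for 25, but a cheaper cover exists.
Choose Jules and Dara: together they cover Wed-AM, Mon-AM, Wed-PM — every shift.
Total cost: 11 + 13 = 24.
No cover costs less than 24.

24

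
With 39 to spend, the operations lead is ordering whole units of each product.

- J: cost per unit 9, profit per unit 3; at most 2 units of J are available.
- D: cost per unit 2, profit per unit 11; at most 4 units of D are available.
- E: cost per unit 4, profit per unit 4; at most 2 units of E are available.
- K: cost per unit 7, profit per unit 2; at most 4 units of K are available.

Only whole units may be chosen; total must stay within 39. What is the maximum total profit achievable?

59

Take 1×J, 4×D, 2×E, and 2×K: cost 39 ≤ 39, profit 1·3 + 4·11 + 2·4 + 2·2 = 59.
D has the best ratio (11/2) and is taken to its limit of 4; remaining capacity is filled optimally with the others.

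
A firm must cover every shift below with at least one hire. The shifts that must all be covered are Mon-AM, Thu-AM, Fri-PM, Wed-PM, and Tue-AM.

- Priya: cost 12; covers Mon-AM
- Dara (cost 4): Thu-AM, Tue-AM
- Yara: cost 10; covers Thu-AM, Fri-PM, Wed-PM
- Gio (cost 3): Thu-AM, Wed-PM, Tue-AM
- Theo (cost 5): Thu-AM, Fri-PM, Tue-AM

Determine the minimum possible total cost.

Choose Priya, Gio, and Theo: together they cover Mon-AM, Thu-AM, Fri-PM, Wed-PM, Tue-AM — every shift.
Total cost: 12 + 3 + 5 = 20.

20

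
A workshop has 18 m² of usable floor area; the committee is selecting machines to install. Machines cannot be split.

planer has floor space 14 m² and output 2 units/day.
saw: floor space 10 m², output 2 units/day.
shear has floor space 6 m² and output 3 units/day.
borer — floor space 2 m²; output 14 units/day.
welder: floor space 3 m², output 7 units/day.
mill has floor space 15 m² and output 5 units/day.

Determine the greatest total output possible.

24

Allowing fractional choices, the relaxed optimum would be about 26.3, but machines are indivisible.
shear + borer + welder: floor space 6 + 2 + 3 = 11 ≤ 18, output 3 + 14 + 7 = 24.
saw + borer + welder: floor space 10 + 2 + 3 = 15 ≤ 18, output 2 + 14 + 7 = 23.
borer + welder: floor space 2 + 3 = 5 ≤ 18, output 14 + 7 = 21.
Best is shear, borer, and welder with total output 24.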